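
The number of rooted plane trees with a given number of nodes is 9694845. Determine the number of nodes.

Rooted ordered trees on m nodes are counted by C_{m−1}. Since C_15 = 9694845, the index is 15.
So the index is 15, and the number of nodes is 15 + 1 = 16.

16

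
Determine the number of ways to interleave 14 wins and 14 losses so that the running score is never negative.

2674440

Reading a vote for the leader as '(' and for the other as ')' turns such a sequence into a balanced string of 14 pairs, so the count is C_14.
C_14 = C_13 · 2(2·13+1)/(13+2) = 742900 · 54/15 = 2674440.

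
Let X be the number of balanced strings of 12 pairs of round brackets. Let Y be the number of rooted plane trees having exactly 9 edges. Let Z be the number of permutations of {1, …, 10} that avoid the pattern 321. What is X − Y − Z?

With 12 pairs the number of balanced bracket strings is the Catalan number C_12. So X = C_12 = 208012.
A rooted plane tree with 9 edges has 10 nodes, and the count is C_9. So Y = C_9 = 4862.
Permutations of [n] avoiding any single length-3 pattern are counted by C_n; here n = 10. So Z = C_10 = 16796.
X − Y − Z = 208012 − 4862 − 16796 = 186354.

186354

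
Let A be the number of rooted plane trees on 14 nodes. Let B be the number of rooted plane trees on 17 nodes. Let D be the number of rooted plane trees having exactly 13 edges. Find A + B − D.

35357670

Rooted ordered (plane) trees on m nodes have m−1 edges and are counted by C_{m−1}; m = 14 gives C_13. So A = C_13 = 742900.
Rooted ordered (plane) trees on m nodes have m−1 edges and are counted by C_{m−1}; m = 17 gives C_16. So B = C_16 = 35357670.
A rooted plane tree with 13 edges has 14 nodes, and the count is C_13. So D = C_13 = 742900.
A + B − D = 742900 + 35357670 − 742900 = 35357670.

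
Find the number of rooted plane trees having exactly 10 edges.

16796

Rooted ordered trees with n edges are counted by C_n; here n = 10.
C_10 = C(20,10)/11 = 184756/11 = 16796.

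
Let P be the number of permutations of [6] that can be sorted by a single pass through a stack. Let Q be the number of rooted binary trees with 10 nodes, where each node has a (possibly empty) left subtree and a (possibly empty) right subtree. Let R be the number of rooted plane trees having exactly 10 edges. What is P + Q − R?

132

Stack-sortable permutations are exactly the 231-avoiding ones, counted by C_n; here n = 6. So P = C_6 = 132.
Rooted binary trees with 10 nodes (each child slot possibly empty) number C_10. So Q = C_10 = 16796.
A rooted plane tree with 10 edges has 11 nodes, and the count is C_10. So R = C_10 = 16796.
P + Q − R = 132 + 16796 − 16796 = 132.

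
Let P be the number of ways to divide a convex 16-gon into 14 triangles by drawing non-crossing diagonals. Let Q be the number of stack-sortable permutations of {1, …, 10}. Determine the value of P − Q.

The number of triangulations of a 16-gon is the Catalan number C_14 (index = sides − 2). So P = C_14 = 2674440.
By Knuth's characterisation, the stack-sortable permutations of length 10 are the 231-avoiders, numbering C_10. So Q = C_10 = 16796.
P − Q = 2674440 − 16796 = 2657644.

2657644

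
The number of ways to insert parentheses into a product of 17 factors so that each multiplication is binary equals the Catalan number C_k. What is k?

Ways to associate a product of 17 factors correspond to binary trees on 17 leaves, so the count is C_16.

16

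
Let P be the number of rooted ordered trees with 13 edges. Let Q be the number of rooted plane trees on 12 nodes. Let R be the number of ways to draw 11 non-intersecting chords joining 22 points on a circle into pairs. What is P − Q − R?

Rooted ordered trees with n edges are counted by C_n; here n = 13. So P = C_13 = 742900.
Rooted ordered (plane) trees on m nodes have m−1 edges and are counted by C_{m−1}; m = 12 gives C_11. So Q = C_11 = 58786.
Non-crossing perfect matchings of 2n points on a circle are counted by C_n; with 22 points, n = 11. So R = C_11 = 58786.
P − Q − R = 742900 − 58786 − 58786 = 625328.

625328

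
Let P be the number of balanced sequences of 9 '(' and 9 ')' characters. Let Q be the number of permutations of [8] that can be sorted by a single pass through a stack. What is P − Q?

Balanced strings of n pairs of brackets are counted by C_n; here n = 9. So P = C_9 = 4862.
Stack-sortable permutations are exactly the 231-avoiding ones, counted by C_n; here n = 8. So Q = C_8 = 1430.
P − Q = 4862 − 1430 = 3432.

3432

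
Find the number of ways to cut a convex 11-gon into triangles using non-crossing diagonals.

4862

Triangulations of a convex m-gon are counted by C_{m−2}; with m = 11 this is C_9.
C_9 = 4862.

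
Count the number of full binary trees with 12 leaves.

58786

A full binary tree with L leaves has L−1 internal nodes and is counted by C_{L−1}; L = 12 gives C_11.
C_11 = C_10 · 2(2·10+1)/(10+2) = 16796 · 42/12 = 58786.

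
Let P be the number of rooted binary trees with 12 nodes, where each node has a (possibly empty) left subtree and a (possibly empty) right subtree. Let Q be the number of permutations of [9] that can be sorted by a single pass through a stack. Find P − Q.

203150

Binary trees (left/right distinguished) on n nodes are counted by C_n; here n = 12. So P = C_12 = 208012.
Stack-sortable permutations are exactly the 231-avoiding ones, counted by C_n; here n = 9. So Q = C_9 = 4862.
P − Q = 208012 − 4862 = 203150.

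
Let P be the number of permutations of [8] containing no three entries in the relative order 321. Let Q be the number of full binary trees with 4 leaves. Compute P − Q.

1425

Permutations of [n] avoiding any single length-3 pattern are counted by C_n; here n = 8. So P = C_8 = 1430.
A full binary tree with L leaves has L−1 internal nodes and is counted by C_{L−1}; L = 4 gives C_3. So Q = C_3 = 5.
P − Q = 1430 − 5 = 1425.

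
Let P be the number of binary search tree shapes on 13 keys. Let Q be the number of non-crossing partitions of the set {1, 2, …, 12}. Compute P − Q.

534888

Rooted binary trees with 13 nodes (each child slot possibly empty) number C_13. So P = C_13 = 742900.
The non-crossing partitions of [12] form a lattice of size C_12. So Q = C_12 = 208012.
P − Q = 742900 − 208012 = 534888.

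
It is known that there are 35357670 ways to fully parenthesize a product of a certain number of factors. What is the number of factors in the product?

17

Parenthesizations of m factors are counted by C_{m−1}. Since C_16 = 35357670, the index is 16.
So the index is 16, and the number of factors is 16 + 1 = 17.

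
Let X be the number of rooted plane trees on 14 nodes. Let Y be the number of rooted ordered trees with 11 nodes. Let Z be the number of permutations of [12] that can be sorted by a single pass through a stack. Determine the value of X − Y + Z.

934116

A rooted plane tree on 14 nodes has 13 edges, and such trees are counted by C_13. So X = C_13 = 742900.
A rooted plane tree on 11 nodes has 10 edges, and such trees are counted by C_10. So Y = C_10 = 16796.
By Knuth's characterisation, the stack-sortable permutations of length 12 are the 231-avoiders, numbering C_12. So Z = C_12 = 208012.
X − Y + Z = 742900 − 16796 + 208012 = 934116.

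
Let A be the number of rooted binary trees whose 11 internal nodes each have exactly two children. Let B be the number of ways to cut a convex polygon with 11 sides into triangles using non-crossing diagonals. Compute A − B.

Full binary trees with n internal nodes are counted by C_n; here n = 11. So A = C_11 = 58786.
A convex 11-gon is triangulated into 9 triangles, and the number of such triangulations is the Catalan number C_{11−2} = C_9. So B = C_9 = 4862.
A − B = 58786 − 4862 = 53924.

53924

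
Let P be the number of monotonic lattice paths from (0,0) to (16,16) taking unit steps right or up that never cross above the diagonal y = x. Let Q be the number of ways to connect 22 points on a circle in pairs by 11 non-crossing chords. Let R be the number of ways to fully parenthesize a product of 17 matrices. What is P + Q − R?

58786

Monotone paths in an n×n grid that stay weakly below the diagonal are counted by C_n; here n = 16. So P = C_16 = 35357670.
Pairing 22 circle points by 11 non-crossing chords gives C_11 matchings. So Q = C_11 = 58786.
Ways to associate a product of 17 factors correspond to binary trees on 17 leaves, so the count is C_16. So R = C_16 = 35357670.
P + Q − R = 35357670 + 58786 − 35357670 = 58786.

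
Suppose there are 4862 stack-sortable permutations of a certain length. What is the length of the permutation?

Stack-sortable permutations of [n] are counted by C_n; 4862 = C_9.

9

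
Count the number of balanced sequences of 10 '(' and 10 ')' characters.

Balanced strings of n pairs of brackets are counted by C_n; here n = 10.
C_10 = C_9 · 2(2·9+1)/(9+2) = 4862 · 38/11 = 16796.

16796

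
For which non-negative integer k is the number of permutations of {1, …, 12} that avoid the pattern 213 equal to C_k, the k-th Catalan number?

Permutations of [n] avoiding any single length-3 pattern are counted by C_n; here n = 12.

12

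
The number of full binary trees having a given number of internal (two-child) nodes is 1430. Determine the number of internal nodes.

Full binary trees with n internal nodes are counted by C_n; 1430 = C_8.

8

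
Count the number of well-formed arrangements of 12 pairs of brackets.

A balanced arrangement of 12 bracket pairs is a Dyck word of semilength 12, so the count is C_12.
C_12 = C(24,12)/13 = 2704156/13 = 208012.

208012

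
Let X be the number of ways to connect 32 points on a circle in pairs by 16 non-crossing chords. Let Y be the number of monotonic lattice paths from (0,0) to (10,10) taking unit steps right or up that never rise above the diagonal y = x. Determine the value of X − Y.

Pairing 32 circle points by 16 non-crossing chords gives C_16 matchings. So X = C_16 = 35357670.
Sub-diagonal monotone paths from (0,0) to (10,10) biject with Dyck paths of semilength 10, giving C_10. So Y = C_10 = 16796.
X − Y = 35357670 − 16796 = 35340874.

35340874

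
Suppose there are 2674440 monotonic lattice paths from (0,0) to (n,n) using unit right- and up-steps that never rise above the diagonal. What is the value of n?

Such diagonal-avoiding paths in an n×n grid are counted by C_n. Since C_14 = 2674440, the index is 14.

14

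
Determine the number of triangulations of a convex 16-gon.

2674440

Triangulations of a convex m-gon are counted by C_{m−2}; with m = 16 this is C_14.
C_14 = C_13 · 2(2·13+1)/(13+2) = 742900 · 54/15 = 2674440.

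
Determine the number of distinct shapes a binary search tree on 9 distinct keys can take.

4862

Binary trees (left/right distinguished) on n nodes are counted by C_n; here n = 9.
C_9 = C_8 · 2(2·8+1)/(8+2) = 1430 · 34/10 = 4862.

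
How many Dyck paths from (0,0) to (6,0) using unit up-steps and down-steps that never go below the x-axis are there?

Paths of 3 up- and 3 down-steps that never dip below the axis are Dyck paths; their count is C_3.
C_3 = 5.

5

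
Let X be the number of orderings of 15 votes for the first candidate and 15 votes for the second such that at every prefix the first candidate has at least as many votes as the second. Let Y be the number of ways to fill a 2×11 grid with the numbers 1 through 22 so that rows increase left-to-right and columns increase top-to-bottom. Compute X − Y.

9636059

Reading a vote for the leader as '(' and for the other as ')' turns such a sequence into a balanced string of 15 pairs, so the count is C_15. So X = C_15 = 9694845.
By the hook-length formula (or a Dyck-path bijection), SYT of shape 2×11 number C_11. So Y = C_11 = 58786.
X − Y = 9694845 − 58786 = 9636059.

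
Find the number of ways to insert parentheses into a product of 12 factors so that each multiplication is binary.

Ways to associate a product of 12 factors correspond to binary trees on 12 leaves, so the count is C_11.
C_11 = C(22,11)/12 = 705432/12 = 58786.

58786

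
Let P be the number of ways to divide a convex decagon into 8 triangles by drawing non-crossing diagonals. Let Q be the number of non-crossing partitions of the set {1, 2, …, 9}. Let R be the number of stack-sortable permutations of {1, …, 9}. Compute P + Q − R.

1430

A convex 10-gon is triangulated into 8 triangles, and the number of such triangulations is the Catalan number C_{10−2} = C_8. So P = C_8 = 1430.
Non-crossing partitions of an n-element set are counted by C_n; here n = 9. So Q = C_9 = 4862.
Stack-sortable permutations are exactly the 231-avoiding ones, counted by C_n; here n = 9. So R = C_9 = 4862.
P + Q − R = 1430 + 4862 − 4862 = 1430.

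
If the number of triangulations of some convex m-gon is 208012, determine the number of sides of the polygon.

14

Triangulations of a convex m-gon are counted by C_{m−2}. Since C_12 = 208012, the index is 12.
So m − 2 = 12, giving m = 14 sides.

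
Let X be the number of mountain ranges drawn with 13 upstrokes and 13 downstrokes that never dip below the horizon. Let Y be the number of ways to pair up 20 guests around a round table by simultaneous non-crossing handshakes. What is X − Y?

Paths of 13 up- and 13 down-steps that never dip below the axis are Dyck paths; their count is C_13. So X = C_13 = 742900.
With 20 = 2·10 people, non-crossing handshake pairings are non-crossing perfect matchings on a circle, counted by C_10. So Y = C_10 = 16796.
X − Y = 742900 − 16796 = 726104.

726104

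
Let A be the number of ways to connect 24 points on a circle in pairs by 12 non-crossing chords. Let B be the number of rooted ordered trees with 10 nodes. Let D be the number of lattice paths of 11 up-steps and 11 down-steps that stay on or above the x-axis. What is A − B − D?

Pairing 24 circle points by 12 non-crossing chords gives C_12 matchings. So A = C_12 = 208012.
Rooted ordered (plane) trees on m nodes have m−1 edges and are counted by C_{m−1}; m = 10 gives C_9. So B = C_9 = 4862.
Dyck paths of semilength n (length 2n) are counted by C_n; here n = 11. So D = C_11 = 58786.
A − B − D = 208012 − 4862 − 58786 = 144364.

144364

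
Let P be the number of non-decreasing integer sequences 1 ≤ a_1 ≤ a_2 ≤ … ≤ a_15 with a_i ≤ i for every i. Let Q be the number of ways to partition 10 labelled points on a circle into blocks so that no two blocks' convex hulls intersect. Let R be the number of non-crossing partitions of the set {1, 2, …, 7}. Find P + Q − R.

Such sub-staircase sequences of length n are counted by C_n; here n = 15. So P = C_15 = 9694845.
Non-crossing partitions of an n-element set are counted by C_n; here n = 10. So Q = C_10 = 16796.
The non-crossing partitions of [7] form a lattice of size C_7. So R = C_7 = 429.
P + Q − R = 9694845 + 16796 − 429 = 9711212.

9711212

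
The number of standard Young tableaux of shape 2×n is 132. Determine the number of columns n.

Standard Young tableaux of shape 2×n are counted by C_n, and C_6 = 132.

6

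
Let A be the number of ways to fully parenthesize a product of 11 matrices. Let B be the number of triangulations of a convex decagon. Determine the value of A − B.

15366

Bracketing 11 factors into binary products is counted by C_{11−1} = C_10. So A = C_10 = 16796.
The number of triangulations of a 10-gon is the Catalan number C_8 (index = sides − 2). So B = C_8 = 1430.
A − B = 16796 − 1430 = 15366.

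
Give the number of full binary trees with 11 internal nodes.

58786

Full binary trees with n internal nodes are counted by C_n; here n = 11.
C_11 = 58786.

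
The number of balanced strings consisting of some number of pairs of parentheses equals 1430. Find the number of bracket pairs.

Balanced strings of n bracket-pairs are counted by C_n; 1430 = C_8.

8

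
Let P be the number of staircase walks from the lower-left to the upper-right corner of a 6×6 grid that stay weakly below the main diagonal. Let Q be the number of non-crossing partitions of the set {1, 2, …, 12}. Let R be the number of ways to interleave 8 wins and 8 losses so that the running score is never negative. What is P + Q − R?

Monotone paths in an n×n grid that stay weakly below the diagonal are counted by C_n; here n = 6. So P = C_6 = 132.
The non-crossing partitions of [12] form a lattice of size C_12. So Q = C_12 = 208012.
Reading a vote for the leader as '(' and for the other as ')' turns such a sequence into a balanced string of 8 pairs, so the count is C_8. So R = C_8 = 1430.
P + Q − R = 132 + 208012 − 1430 = 206714.

206714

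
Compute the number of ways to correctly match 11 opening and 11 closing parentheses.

58786

Balanced strings of n pairs of brackets are counted by C_n; here n = 11.
C_11 = C_10 · 2(2·10+1)/(10+2) = 16796 · 42/12 = 58786.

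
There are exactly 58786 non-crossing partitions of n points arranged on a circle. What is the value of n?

Non-crossing partitions of [n] are counted by C_n. Since C_11 = 58786, the index is 11.

11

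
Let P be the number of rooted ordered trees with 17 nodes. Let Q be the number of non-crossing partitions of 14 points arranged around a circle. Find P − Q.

32683230

A rooted plane tree on 17 nodes has 16 edges, and such trees are counted by C_16. So P = C_16 = 35357670.
Non-crossing partitions of an n-element set are counted by C_n; here n = 14. So Q = C_14 = 2674440.
P − Q = 35357670 − 2674440 = 32683230.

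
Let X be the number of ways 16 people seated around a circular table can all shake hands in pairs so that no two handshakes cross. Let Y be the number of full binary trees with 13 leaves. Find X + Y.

With 16 = 2·8 people, non-crossing handshake pairings are non-crossing perfect matchings on a circle, counted by C_8. So X = C_8 = 1430.
Full binary trees with 13 leaves have 13−1 = 12 internal nodes, so there are C_12 of them. So Y = C_12 = 208012.
X + Y = 1430 + 208012 = 209442.

209442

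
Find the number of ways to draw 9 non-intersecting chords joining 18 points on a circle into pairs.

Non-crossing perfect matchings of 2n points on a circle are counted by C_n; with 18 points, n = 9.
C_9 = 4862.

4862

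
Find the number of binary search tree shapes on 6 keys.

Rooted binary trees with 6 nodes (each child slot possibly empty) number C_6.
C_6 = C(12,6)/7 = 924/7 = 132.

132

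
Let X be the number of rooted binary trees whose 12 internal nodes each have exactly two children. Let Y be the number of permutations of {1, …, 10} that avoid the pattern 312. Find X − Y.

Full binary trees with n internal nodes are counted by C_n; here n = 12. So X = C_12 = 208012.
For any fixed pattern of length 3, the pattern-avoiding permutations of [10] number C_10. So Y = C_10 = 16796.
X − Y = 208012 − 16796 = 191216.

191216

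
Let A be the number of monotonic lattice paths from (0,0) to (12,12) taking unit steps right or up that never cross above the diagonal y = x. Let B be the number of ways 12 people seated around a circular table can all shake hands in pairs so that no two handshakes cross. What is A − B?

207880

Monotone paths in an n×n grid that stay weakly below the diagonal are counted by C_n; here n = 12. So A = C_12 = 208012.
With 12 = 2·6 people, non-crossing handshake pairings are non-crossing perfect matchings on a circle, counted by C_6. So B = C_6 = 132.
A − B = 208012 − 132 = 207880.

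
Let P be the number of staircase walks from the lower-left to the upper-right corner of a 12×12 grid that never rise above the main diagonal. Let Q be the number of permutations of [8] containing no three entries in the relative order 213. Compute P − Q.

Sub-diagonal monotone paths from (0,0) to (12,12) biject with Dyck paths of semilength 12, giving C_12. So P = C_12 = 208012.
Permutations of [n] avoiding any single length-3 pattern are counted by C_n; here n = 8. So Q = C_8 = 1430.
P − Q = 208012 − 1430 = 206582.

206582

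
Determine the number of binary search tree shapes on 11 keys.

58786

There are C_n binary search tree shapes on n keys; with n = 11 that is C_11.
C_11 = C_10 · 2(2·10+1)/(10+2) = 16796 · 42/12 = 58786.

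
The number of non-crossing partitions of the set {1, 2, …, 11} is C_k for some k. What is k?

The non-crossing partitions of [11] form a lattice of size C_11.

11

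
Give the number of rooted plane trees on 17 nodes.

A rooted plane tree on 17 nodes has 16 edges, and such trees are counted by C_16.
C_16 = C_15 · 2(2·15+1)/(15+2) = 9694845 · 62/17 = 35357670.

35357670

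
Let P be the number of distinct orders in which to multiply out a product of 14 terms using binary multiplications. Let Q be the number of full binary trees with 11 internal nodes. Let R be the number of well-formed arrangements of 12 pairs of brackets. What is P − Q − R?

476102

Ways to associate a product of 14 factors correspond to binary trees on 14 leaves, so the count is C_13. So P = C_13 = 742900.
Full binary trees with n internal nodes are counted by C_n; here n = 11. So Q = C_11 = 58786.
A balanced arrangement of 12 bracket pairs is a Dyck word of semilength 12, so the count is C_12. So R = C_12 = 208012.
P − Q − R = 742900 − 58786 − 208012 = 476102.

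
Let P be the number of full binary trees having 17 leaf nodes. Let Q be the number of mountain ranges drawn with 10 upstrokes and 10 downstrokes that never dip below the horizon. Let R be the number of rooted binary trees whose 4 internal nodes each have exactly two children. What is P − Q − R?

35340860

Full binary trees with 17 leaves have 17−1 = 16 internal nodes, so there are C_16 of them. So P = C_16 = 35357670.
Paths of 10 up- and 10 down-steps that never dip below the axis are Dyck paths; their count is C_10. So Q = C_10 = 16796.
The number of full binary trees on 4 internal nodes is the Catalan number C_4. So R = C_4 = 14.
P − Q − R = 35357670 − 16796 − 14 = 35340860.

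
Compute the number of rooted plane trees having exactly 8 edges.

1430

A rooted plane tree with 8 edges has 9 nodes, and the count is C_8.
C_8 = C_7 · 2(2·7+1)/(7+2) = 429 · 30/9 = 1430.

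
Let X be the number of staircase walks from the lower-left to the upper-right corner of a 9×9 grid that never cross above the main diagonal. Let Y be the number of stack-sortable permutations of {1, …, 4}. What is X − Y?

Sub-diagonal monotone paths from (0,0) to (9,9) biject with Dyck paths of semilength 9, giving C_9. So X = C_9 = 4862.
By Knuth's characterisation, the stack-sortable permutations of length 4 are the 231-avoiders, numbering C_4. So Y = C_4 = 14.
X − Y = 4862 − 14 = 4848.

4848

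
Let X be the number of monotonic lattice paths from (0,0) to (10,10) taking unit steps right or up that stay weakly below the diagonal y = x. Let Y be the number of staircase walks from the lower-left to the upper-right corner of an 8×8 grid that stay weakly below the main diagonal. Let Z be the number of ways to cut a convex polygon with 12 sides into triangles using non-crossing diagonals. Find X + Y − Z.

1430

Sub-diagonal monotone paths from (0,0) to (10,10) biject with Dyck paths of semilength 10, giving C_10. So X = C_10 = 16796.
Sub-diagonal monotone paths from (0,0) to (8,8) biject with Dyck paths of semilength 8, giving C_8. So Y = C_8 = 1430.
A convex 12-gon is triangulated into 10 triangles, and the number of such triangulations is the Catalan number C_{12−2} = C_10. So Z = C_10 = 16796.
X + Y − Z = 16796 + 1430 − 16796 = 1430.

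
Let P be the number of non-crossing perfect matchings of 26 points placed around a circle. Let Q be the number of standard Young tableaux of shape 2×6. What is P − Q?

Non-crossing perfect matchings of 2n points on a circle are counted by C_n; with 26 points, n = 13. So P = C_13 = 742900.
By the hook-length formula (or a Dyck-path bijection), SYT of shape 2×6 number C_6. So Q = C_6 = 132.
P − Q = 742900 − 132 = 742768.

742768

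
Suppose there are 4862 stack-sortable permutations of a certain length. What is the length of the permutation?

9

Stack-sortable permutations of [n] are counted by C_n; 4862 = C_9.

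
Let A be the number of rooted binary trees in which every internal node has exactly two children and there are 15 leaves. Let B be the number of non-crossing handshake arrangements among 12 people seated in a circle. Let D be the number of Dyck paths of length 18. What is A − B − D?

Full binary trees with 15 leaves have 15−1 = 14 internal nodes, so there are C_14 of them. So A = C_14 = 2674440.
Non-crossing handshake pairings of 2n people are counted by C_n; 12 people gives n = 6. So B = C_6 = 132.
Dyck paths of semilength n (length 2n) are counted by C_n; here n = 9. So D = C_9 = 4862.
A − B − D = 2674440 − 132 − 4862 = 2669446.

2669446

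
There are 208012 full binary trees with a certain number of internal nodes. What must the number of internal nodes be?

12

Full binary trees with n internal nodes are counted by C_n, and C_12 = 208012.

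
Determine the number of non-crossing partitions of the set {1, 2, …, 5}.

Non-crossing partitions of an n-element set are counted by C_n; here n = 5.
C_5 = C(10,5)/6 = 252/6 = 42.

42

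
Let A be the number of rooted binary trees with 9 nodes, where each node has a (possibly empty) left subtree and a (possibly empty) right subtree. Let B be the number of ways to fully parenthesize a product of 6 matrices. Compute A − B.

4820

There are C_n binary search tree shapes on n keys; with n = 9 that is C_9. So A = C_9 = 4862.
Ways to associate a product of 6 factors correspond to binary trees on 6 leaves, so the count is C_5. So B = C_5 = 42.
A − B = 4862 − 42 = 4820.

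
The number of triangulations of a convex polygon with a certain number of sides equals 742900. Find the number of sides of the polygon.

15

Triangulations of a convex m-gon are counted by C_{m−2}. The Catalan number equal to 742900 is C_13.
So m − 2 = 13, giving m = 15 sides.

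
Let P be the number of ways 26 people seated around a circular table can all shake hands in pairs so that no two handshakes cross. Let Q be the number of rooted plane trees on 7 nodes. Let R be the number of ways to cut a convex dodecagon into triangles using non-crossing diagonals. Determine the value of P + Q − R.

726236

Non-crossing handshake pairings of 2n people are counted by C_n; 26 people gives n = 13. So P = C_13 = 742900.
Rooted ordered (plane) trees on m nodes have m−1 edges and are counted by C_{m−1}; m = 7 gives C_6. So Q = C_6 = 132.
A convex 12-gon is triangulated into 10 triangles, and the number of such triangulations is the Catalan number C_{12−2} = C_10. So R = C_10 = 16796.
P + Q − R = 742900 + 132 − 16796 = 726236.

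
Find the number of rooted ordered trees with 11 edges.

58786

Rooted ordered trees with n edges are counted by C_n; here n = 11.
C_11 = C(22,11)/12 = 705432/12 = 58786.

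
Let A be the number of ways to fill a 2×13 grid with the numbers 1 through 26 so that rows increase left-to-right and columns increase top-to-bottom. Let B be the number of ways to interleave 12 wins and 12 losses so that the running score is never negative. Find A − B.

By the hook-length formula (or a Dyck-path bijection), SYT of shape 2×13 number C_13. So A = C_13 = 742900.
Ballot sequences with n votes each where one side never trails are Dyck words, counted by C_n; here n = 12. So B = C_12 = 208012.
A − B = 742900 − 208012 = 534888.

534888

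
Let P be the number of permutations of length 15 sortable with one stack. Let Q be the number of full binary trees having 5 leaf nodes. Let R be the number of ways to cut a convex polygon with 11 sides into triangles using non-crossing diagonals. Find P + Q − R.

By Knuth's characterisation, the stack-sortable permutations of length 15 are the 231-avoiders, numbering C_15. So P = C_15 = 9694845.
A full binary tree with L leaves has L−1 internal nodes and is counted by C_{L−1}; L = 5 gives C_4. So Q = C_4 = 14.
The number of triangulations of an 11-gon is the Catalan number C_9 (index = sides − 2). So R = C_9 = 4862.
P + Q − R = 9694845 + 14 − 4862 = 9689997.

9689997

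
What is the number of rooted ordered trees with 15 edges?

A rooted plane tree with 15 edges has 16 nodes, and the count is C_15.
C_15 = C(30,15)/16 = 155117520/16 = 9694845.

9694845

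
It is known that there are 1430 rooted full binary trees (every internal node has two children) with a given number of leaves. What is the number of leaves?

Full binary trees with L leaves are counted by C_{L−1}. Since C_8 = 1430, the index is 8.
So the index is 8, and the number of leaves is 8 + 1 = 9.

9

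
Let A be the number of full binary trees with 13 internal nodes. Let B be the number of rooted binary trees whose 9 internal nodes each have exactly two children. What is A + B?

747762

The number of full binary trees on 13 internal nodes is the Catalan number C_13. So A = C_13 = 742900.
The number of full binary trees on 9 internal nodes is the Catalan number C_9. So B = C_9 = 4862.
A + B = 742900 + 4862 = 747762.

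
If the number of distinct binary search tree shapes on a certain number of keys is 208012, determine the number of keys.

12

Binary search tree shapes on n keys are counted by C_n. The Catalan number equal to 208012 is C_12.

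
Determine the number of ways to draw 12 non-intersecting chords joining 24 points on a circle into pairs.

208012

Non-crossing perfect matchings of 2n points on a circle are counted by C_n; with 24 points, n = 12.
C_12 = 208012.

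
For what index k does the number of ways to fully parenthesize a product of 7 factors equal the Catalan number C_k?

6

Ways to associate a product of 7 factors correspond to binary trees on 7 leaves, so the count is C_6.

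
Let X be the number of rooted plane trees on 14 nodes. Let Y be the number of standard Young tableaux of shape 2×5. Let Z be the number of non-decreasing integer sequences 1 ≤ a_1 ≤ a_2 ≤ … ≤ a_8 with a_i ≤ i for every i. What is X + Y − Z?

Rooted ordered (plane) trees on m nodes have m−1 edges and are counted by C_{m−1}; m = 14 gives C_13. So X = C_13 = 742900.
Standard Young tableaux of shape 2×n are counted by C_n; here n = 5. So Y = C_5 = 42.
Such sub-staircase sequences of length n are counted by C_n; here n = 8. So Z = C_8 = 1430.
X + Y − Z = 742900 + 42 − 1430 = 741512.

741512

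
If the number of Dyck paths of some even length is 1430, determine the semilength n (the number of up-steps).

8

Dyck paths of semilength n are counted by C_n. The Catalan number equal to 1430 is C_8.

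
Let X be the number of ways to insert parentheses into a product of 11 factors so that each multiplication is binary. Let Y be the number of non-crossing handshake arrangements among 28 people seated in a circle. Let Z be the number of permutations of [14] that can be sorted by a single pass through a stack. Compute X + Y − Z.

16796

Ways to associate a product of 11 factors correspond to binary trees on 11 leaves, so the count is C_10. So X = C_10 = 16796.
With 28 = 2·14 people, non-crossing handshake pairings are non-crossing perfect matchings on a circle, counted by C_14. So Y = C_14 = 2674440.
By Knuth's characterisation, the stack-sortable permutations of length 14 are the 231-avoiders, numbering C_14. So Z = C_14 = 2674440.
X + Y − Z = 16796 + 2674440 − 2674440 = 16796.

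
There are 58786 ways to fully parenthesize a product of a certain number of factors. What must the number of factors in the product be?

Parenthesizations of m factors are counted by C_{m−1}; 58786 = C_11.
So the index is 11, and the number of factors is 11 + 1 = 12.

12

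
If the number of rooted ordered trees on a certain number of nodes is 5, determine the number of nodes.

Rooted ordered trees on m nodes are counted by C_{m−1}; 5 = C_3.
So the index is 3, and the number of nodes is 3 + 1 = 4.

4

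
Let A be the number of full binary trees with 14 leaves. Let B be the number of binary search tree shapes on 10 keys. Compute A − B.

Full binary trees with 14 leaves have 14−1 = 13 internal nodes, so there are C_13 of them. So A = C_13 = 742900.
Rooted binary trees with 10 nodes (each child slot possibly empty) number C_10. So B = C_10 = 16796.
A − B = 742900 − 16796 = 726104.

726104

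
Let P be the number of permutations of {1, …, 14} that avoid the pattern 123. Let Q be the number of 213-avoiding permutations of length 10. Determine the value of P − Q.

Permutations of [n] avoiding any single length-3 pattern are counted by C_n; here n = 14. So P = C_14 = 2674440.
For any fixed pattern of length 3, the pattern-avoiding permutations of [10] number C_10. So Q = C_10 = 16796.
P − Q = 2674440 − 16796 = 2657644.

2657644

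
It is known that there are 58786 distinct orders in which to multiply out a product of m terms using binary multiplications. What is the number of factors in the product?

Parenthesizations of m factors are counted by C_{m−1}, and C_11 = 58786.
So the index is 11, and the number of factors is 11 + 1 = 12.

12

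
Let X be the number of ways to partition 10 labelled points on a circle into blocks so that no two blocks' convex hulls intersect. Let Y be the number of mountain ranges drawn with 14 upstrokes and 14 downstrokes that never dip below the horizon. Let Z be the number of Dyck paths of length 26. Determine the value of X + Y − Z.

Non-crossing partitions of an n-element set are counted by C_n; here n = 10. So X = C_10 = 16796.
Dyck paths of semilength n (length 2n) are counted by C_n; here n = 14. So Y = C_14 = 2674440.
Dyck paths of semilength n (length 2n) are counted by C_n; here n = 13. So Z = C_13 = 742900.
X + Y − Z = 16796 + 2674440 − 742900 = 1948336.

1948336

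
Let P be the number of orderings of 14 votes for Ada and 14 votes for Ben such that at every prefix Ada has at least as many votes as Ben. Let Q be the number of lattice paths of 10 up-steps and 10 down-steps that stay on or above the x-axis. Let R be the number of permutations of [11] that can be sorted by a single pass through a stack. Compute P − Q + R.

Ballot sequences with n votes each where one side never trails are Dyck words, counted by C_n; here n = 14. So P = C_14 = 2674440.
Paths of 10 up- and 10 down-steps that never dip below the axis are Dyck paths; their count is C_10. So Q = C_10 = 16796.
By Knuth's characterisation, the stack-sortable permutations of length 11 are the 231-avoiders, numbering C_11. So R = C_11 = 58786.
P − Q + R = 2674440 − 16796 + 58786 = 2716430.

2716430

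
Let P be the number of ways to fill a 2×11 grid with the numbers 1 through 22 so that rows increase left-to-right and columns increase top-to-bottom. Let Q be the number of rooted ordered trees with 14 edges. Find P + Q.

2733226

By the hook-length formula (or a Dyck-path bijection), SYT of shape 2×11 number C_11. So P = C_11 = 58786.
A rooted plane tree with 14 edges has 15 nodes, and the count is C_14. So Q = C_14 = 2674440.
P + Q = 58786 + 2674440 = 2733226.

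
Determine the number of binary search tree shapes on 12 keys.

208012

There are C_n binary search tree shapes on n keys; with n = 12 that is C_12.
C_12 = C(24,12)/13 = 2704156/13 = 208012.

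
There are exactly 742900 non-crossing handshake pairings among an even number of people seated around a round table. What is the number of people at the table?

26

Non-crossing handshake pairings of 2n people are counted by C_n, and C_13 = 742900.
So n = 13, and there are 2n = 26 people.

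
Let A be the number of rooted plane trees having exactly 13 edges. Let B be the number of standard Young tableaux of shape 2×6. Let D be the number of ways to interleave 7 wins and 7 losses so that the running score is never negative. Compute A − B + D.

Rooted ordered trees with n edges are counted by C_n; here n = 13. So A = C_13 = 742900.
By the hook-length formula (or a Dyck-path bijection), SYT of shape 2×6 number C_6. So B = C_6 = 132.
Ballot sequences with n votes each where one side never trails are Dyck words, counted by C_n; here n = 7. So D = C_7 = 429.
A − B + D = 742900 − 132 + 429 = 743197.

743197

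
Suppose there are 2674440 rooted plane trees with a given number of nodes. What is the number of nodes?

15

Rooted ordered trees on m nodes are counted by C_{m−1}. Since C_14 = 2674440, the index is 14.
So the index is 14, and the number of nodes is 14 + 1 = 15.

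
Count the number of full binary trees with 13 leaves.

208012

A full binary tree with L leaves has L−1 internal nodes and is counted by C_{L−1}; L = 13 gives C_12.
C_12 = C(24,12)/13 = 2704156/13 = 208012.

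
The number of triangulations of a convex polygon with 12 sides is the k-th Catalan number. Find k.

10

A convex 12-gon is triangulated into 10 triangles, and the number of such triangulations is the Catalan number C_{12−2} = C_10.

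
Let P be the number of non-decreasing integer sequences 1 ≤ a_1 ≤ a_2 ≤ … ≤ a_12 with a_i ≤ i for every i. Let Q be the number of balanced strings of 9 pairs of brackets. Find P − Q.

203150

Weakly increasing sequences with a_i ≤ i biject with Dyck paths of semilength 12, so there are C_12. So P = C_12 = 208012.
With 9 pairs the number of balanced bracket strings is the Catalan number C_9. So Q = C_9 = 4862.
P − Q = 208012 − 4862 = 203150.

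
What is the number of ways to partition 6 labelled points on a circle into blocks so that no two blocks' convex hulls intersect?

Non-crossing partitions of an n-element set are counted by C_n; here n = 6.
C_6 = C(12,6)/7 = 924/7 = 132.

132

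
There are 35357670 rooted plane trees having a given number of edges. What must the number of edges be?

Rooted ordered trees with n edges are counted by C_n, and C_16 = 35357670.

16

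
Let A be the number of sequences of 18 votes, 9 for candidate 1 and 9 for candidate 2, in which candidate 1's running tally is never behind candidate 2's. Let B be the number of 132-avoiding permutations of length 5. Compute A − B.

Ballot sequences with n votes each where one side never trails are Dyck words, counted by C_n; here n = 9. So A = C_9 = 4862.
For any fixed pattern of length 3, the pattern-avoiding permutations of [5] number C_5. So B = C_5 = 42.
A − B = 4862 − 42 = 4820.

4820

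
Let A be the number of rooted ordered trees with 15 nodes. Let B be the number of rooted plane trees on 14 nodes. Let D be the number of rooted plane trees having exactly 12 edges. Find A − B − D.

Rooted ordered (plane) trees on m nodes have m−1 edges and are counted by C_{m−1}; m = 15 gives C_14. So A = C_14 = 2674440.
A rooted plane tree on 14 nodes has 13 edges, and such trees are counted by C_13. So B = C_13 = 742900.
Rooted ordered trees with n edges are counted by C_n; here n = 12. So D = C_12 = 208012.
A − B − D = 2674440 − 742900 − 208012 = 1723528.

1723528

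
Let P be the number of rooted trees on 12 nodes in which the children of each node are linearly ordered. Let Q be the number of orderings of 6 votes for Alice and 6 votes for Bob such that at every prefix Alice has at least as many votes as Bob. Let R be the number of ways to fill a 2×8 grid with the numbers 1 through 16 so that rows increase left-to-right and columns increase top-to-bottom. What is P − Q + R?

Rooted ordered (plane) trees on m nodes have m−1 edges and are counted by C_{m−1}; m = 12 gives C_11. So P = C_11 = 58786.
Reading a vote for the leader as '(' and for the other as ')' turns such a sequence into a balanced string of 6 pairs, so the count is C_6. So Q = C_6 = 132.
By the hook-length formula (or a Dyck-path bijection), SYT of shape 2×8 number C_8. So R = C_8 = 1430.
P − Q + R = 58786 − 132 + 1430 = 60084.

60084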